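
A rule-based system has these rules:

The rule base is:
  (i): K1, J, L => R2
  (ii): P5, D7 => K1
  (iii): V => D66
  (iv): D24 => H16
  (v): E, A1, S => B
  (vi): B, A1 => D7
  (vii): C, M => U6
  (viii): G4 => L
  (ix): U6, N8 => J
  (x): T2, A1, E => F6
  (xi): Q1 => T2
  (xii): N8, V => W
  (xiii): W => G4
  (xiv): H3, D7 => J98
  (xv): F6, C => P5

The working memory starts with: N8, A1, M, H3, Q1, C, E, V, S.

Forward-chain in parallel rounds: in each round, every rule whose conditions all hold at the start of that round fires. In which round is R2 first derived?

Round 1 — (iii), (v), (vii), (xi), (xii), derive D66, B, U6, T2, W.
Round 2 — (vi), (ix), (x), (xiii), derive D7, J, F6, G4.
Round 3 — (viii), (xiv), (xv), derive L, J98, P5.
Round 4 — (ii), derive K1.
Round 5 — (i), derive R2.
R2 first appears in round 5.

5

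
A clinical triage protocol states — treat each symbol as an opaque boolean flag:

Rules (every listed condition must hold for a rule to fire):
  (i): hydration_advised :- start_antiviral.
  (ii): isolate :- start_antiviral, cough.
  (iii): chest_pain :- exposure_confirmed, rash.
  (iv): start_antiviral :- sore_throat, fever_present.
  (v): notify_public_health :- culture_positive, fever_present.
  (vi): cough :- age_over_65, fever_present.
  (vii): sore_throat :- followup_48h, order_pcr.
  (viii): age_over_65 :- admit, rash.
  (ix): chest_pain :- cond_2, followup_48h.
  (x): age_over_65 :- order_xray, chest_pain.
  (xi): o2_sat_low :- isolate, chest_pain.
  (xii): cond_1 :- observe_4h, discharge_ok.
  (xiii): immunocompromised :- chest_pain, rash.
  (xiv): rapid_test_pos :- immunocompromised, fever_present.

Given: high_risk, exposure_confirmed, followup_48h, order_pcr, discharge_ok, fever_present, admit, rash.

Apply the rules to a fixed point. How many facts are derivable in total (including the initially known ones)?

Round 1: (iii) [chest_pain :- exposure_confirmed, rash.]; (vii) [sore_throat :- followup_48h, order_pcr.]; (viii) [age_over_65 :- admit, rash.]. Adds chest_pain, sore_throat, age_over_65.
Round 2: (iv) [start_antiviral :- sore_throat, fever_present.]; (vi) [cough :- age_over_65, fever_present.]; (xiii) [immunocompromised :- chest_pain, rash.]. Adds start_antiviral, cough, immunocompromised.
Round 3: (i) [hydration_advised :- start_antiviral.]; (ii) [isolate :- start_antiviral, cough.]; (xiv) [rapid_test_pos :- immunocompromised, fever_present.]. Adds hydration_advised, isolate, rapid_test_pos.
Round 4: (xi) [o2_sat_low :- isolate, chest_pain.]. Adds o2_sat_low.
Closure: {admit, age_over_65, chest_pain, cough, discharge_ok, exposure_confirmed, fever_present, followup_48h, high_risk, hydration_advised, immunocompromised, isolate, o2_sat_low, order_pcr, rapid_test_pos, rash, sore_throat, start_antiviral} — 18 facts.

18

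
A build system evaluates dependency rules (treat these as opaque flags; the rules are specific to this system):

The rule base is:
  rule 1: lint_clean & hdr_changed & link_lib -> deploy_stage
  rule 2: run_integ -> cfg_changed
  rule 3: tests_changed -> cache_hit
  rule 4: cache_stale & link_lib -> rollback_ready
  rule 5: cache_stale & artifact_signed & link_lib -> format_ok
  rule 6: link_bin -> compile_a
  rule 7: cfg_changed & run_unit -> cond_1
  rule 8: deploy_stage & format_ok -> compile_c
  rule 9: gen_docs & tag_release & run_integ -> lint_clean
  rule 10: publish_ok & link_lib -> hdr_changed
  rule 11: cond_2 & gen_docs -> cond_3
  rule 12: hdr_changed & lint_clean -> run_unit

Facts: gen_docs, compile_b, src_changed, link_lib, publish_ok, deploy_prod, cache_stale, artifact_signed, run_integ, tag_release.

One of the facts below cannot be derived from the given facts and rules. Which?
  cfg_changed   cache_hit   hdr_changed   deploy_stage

Round 1: rule 2 [run_integ -> cfg_changed]; rule 4 [cache_stale & link_lib -> rollback_ready]; rule 5 [cache_stale & artifact_signed & link_lib -> format_ok]; rule 9 [gen_docs & tag_release & run_integ -> lint_clean]; rule 10 [publish_ok & link_lib -> hdr_changed]. Adds cfg_changed, rollback_ready, format_ok, lint_clean, hdr_changed.
Round 2: rule 1 [lint_clean & hdr_changed & link_lib -> deploy_stage]; rule 12 [hdr_changed & lint_clean -> run_unit]. Adds deploy_stage, run_unit.
Round 3: rule 7 [cfg_changed & run_unit -> cond_1]; rule 8 [deploy_stage & format_ok -> compile_c]. Adds cond_1, compile_c.
Derived: deploy_stage (round 2), hdr_changed (round 1), cfg_changed (round 1). cache_hit never appears in any round.

cache_hit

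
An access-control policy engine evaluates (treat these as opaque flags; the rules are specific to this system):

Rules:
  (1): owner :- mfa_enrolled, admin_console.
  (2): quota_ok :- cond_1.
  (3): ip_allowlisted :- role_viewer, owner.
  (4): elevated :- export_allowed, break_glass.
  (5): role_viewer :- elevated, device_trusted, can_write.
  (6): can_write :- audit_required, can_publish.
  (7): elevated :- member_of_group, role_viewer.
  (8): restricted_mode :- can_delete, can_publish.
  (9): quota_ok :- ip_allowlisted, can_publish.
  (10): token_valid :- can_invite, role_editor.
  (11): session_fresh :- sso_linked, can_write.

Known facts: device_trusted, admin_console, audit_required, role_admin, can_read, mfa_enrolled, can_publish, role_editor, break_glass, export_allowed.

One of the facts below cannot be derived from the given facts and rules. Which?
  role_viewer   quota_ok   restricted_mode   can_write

restricted_mode

Round 1: (1) [owner :- mfa_enrolled, admin_console.]; (4) [elevated :- export_allowed, break_glass.]; (6) [can_write :- audit_required, can_publish.]. Adds owner, elevated, can_write.
Round 2: (5) [role_viewer :- elevated, device_trusted, can_write.]. Adds role_viewer.
Round 3: (3) [ip_allowlisted :- role_viewer, owner.]. Adds ip_allowlisted.
Round 4: (9) [quota_ok :- ip_allowlisted, can_publish.]. Adds quota_ok.
Derived: role_viewer (round 2), can_write (round 1), quota_ok (round 4). restricted_mode never appears in any round.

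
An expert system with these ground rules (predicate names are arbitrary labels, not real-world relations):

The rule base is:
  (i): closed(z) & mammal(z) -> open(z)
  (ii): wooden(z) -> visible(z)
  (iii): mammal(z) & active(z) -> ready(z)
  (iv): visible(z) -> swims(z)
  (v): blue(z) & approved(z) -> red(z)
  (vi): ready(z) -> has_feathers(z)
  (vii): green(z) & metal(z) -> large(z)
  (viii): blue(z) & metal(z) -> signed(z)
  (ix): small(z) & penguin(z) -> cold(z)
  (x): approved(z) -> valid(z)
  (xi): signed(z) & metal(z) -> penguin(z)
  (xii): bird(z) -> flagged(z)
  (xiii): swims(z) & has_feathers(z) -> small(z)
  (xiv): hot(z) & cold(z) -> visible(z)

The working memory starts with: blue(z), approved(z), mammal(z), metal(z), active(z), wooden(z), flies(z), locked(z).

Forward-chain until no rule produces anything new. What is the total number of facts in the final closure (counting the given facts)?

[1] (ii) [wooden(z) -> visible(z)]; (iii) [mammal(z) & active(z) -> ready(z)]; (v) [blue(z) & approved(z) -> red(z)]; (viii) [blue(z) & metal(z) -> signed(z)]; (x) [approved(z) -> valid(z)]. ⇒ new: visible(z), ready(z), red(z), signed(z), valid(z).
[2] (iv) [visible(z) -> swims(z)]; (vi) [ready(z) -> has_feathers(z)]; (xi) [signed(z) & metal(z) -> penguin(z)]. ⇒ new: swims(z), has_feathers(z), penguin(z).
[3] (xiii) [swims(z) & has_feathers(z) -> small(z)]. ⇒ new: small(z).
[4] (ix) [small(z) & penguin(z) -> cold(z)]. ⇒ new: cold(z).
Closure: {active(z), approved(z), blue(z), cold(z), flies(z), has_feathers(z), locked(z), mammal(z), metal(z), penguin(z), ready(z), red(z), signed(z), small(z), swims(z), valid(z), visible(z), wooden(z)} — 18 facts.

18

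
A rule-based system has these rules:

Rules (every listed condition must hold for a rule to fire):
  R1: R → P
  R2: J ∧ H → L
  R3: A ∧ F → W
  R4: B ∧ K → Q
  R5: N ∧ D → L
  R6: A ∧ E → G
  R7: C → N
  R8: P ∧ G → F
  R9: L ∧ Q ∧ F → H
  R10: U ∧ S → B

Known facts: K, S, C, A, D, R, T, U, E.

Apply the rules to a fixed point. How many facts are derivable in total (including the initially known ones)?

18

Round 1: R1 [R → P]; R6 [A ∧ E → G]; R7 [C → N]; R10 [U ∧ S → B]. New: P, G, N, B.
Round 2: R4 [B ∧ K → Q]; R5 [N ∧ D → L]; R8 [P ∧ G → F]. New: Q, L, F.
Round 3: R3 [A ∧ F → W]; R9 [L ∧ Q ∧ F → H]. New: W, H.
Closure: {A, B, C, D, E, F, G, H, K, L, N, P, Q, R, S, T, U, W} — 18 facts.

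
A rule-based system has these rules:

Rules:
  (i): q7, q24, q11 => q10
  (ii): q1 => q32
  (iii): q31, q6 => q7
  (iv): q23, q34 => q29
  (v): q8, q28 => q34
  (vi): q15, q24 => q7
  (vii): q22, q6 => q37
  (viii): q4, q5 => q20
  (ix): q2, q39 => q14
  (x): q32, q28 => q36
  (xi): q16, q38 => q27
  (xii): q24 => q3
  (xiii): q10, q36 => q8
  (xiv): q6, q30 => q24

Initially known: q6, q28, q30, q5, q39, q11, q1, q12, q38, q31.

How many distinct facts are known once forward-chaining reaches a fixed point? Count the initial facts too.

[1] (ii) [q1 => q32]; (iii) [q31, q6 => q7]; (xiv) [q6, q30 => q24]. ⇒ new: q32, q7, q24.
[2] (i) [q7, q24, q11 => q10]; (x) [q32, q28 => q36]; (xii) [q24 => q3]. ⇒ new: q10, q36, q3.
[3] (xiii) [q10, q36 => q8]. ⇒ new: q8.
[4] (v) [q8, q28 => q34]. ⇒ new: q34.
Closure: {q1, q10, q11, q12, q24, q28, q3, q30, q31, q32, q34, q36, q38, q39, q5, q6, q7, q8} — 18 facts.

18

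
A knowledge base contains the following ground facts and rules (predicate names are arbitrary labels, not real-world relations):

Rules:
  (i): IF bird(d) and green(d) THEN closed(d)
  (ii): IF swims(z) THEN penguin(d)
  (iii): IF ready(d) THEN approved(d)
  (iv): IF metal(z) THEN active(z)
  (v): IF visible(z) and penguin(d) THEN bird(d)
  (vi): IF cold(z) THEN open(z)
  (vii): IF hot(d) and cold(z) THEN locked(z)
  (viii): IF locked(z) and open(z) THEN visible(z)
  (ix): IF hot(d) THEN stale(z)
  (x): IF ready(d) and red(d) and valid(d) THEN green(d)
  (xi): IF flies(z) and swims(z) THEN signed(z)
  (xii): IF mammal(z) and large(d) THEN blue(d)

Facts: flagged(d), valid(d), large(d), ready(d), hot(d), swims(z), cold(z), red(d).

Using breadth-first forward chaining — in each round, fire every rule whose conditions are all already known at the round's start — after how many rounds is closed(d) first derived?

[1] (ii) [IF swims(z) THEN penguin(d)]; (iii) [IF ready(d) THEN approved(d)]; (vi) [IF cold(z) THEN open(z)]; (vii) [IF hot(d) and cold(z) THEN locked(z)]; (ix) [IF hot(d) THEN stale(z)]; (x) [IF ready(d) and red(d) and valid(d) THEN green(d)]. ⇒ new: penguin(d), approved(d), open(z), locked(z), stale(z), green(d).
[2] (viii) [IF locked(z) and open(z) THEN visible(z)]. ⇒ new: visible(z).
[3] (v) [IF visible(z) and penguin(d) THEN bird(d)]. ⇒ new: bird(d).
[4] (i) [IF bird(d) and green(d) THEN closed(d)]. ⇒ new: closed(d).
closed(d) first appears in round 4.

4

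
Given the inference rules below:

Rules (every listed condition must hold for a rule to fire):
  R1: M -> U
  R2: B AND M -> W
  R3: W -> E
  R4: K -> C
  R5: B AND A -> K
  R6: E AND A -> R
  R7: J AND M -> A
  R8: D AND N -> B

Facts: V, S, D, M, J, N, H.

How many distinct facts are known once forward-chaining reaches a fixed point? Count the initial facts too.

15

[1] R1 [M -> U]; R7 [J AND M -> A]; R8 [D AND N -> B]. ⇒ new: U, A, B.
[2] R2 [B AND M -> W]; R5 [B AND A -> K]. ⇒ new: W, K.
[3] R3 [W -> E]; R4 [K -> C]. ⇒ new: E, C.
[4] R6 [E AND A -> R]. ⇒ new: R.
Closure: {A, B, C, D, E, H, J, K, M, N, R, S, U, V, W} — 15 facts.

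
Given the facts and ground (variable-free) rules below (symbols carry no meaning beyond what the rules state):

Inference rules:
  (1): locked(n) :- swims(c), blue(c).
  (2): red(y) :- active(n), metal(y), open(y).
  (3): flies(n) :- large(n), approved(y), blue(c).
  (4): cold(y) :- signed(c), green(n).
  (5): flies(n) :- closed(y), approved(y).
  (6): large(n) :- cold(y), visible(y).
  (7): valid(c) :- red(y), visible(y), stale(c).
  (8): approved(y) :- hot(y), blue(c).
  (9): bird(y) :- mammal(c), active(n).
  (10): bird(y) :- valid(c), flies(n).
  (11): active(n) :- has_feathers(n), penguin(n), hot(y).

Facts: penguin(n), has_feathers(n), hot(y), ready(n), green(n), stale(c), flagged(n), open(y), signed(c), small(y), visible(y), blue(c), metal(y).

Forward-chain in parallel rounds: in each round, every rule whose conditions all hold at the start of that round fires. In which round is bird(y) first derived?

4

Round 1 fires (4), (8), (11), giving cold(y), approved(y), active(n).
Round 2 fires (2), (6), giving red(y), large(n).
Round 3 fires (3), (7), giving flies(n), valid(c).
Round 4 fires (10), giving bird(y).
bird(y) first appears in round 4.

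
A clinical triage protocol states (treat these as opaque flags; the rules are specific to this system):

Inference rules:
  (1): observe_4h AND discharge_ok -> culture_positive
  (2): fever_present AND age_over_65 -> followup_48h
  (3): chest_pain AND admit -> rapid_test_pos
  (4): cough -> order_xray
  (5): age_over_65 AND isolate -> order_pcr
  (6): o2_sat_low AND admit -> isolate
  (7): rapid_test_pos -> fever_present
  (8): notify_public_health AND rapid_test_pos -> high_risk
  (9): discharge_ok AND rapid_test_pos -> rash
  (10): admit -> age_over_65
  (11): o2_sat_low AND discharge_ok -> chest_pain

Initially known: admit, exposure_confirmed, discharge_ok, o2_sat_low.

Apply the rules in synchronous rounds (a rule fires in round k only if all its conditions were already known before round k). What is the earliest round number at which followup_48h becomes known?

Round 1: (6) [o2_sat_low AND admit -> isolate]; (10) [admit -> age_over_65]; (11) [o2_sat_low AND discharge_ok -> chest_pain]. New: isolate, age_over_65, chest_pain.
Round 2: (3) [chest_pain AND admit -> rapid_test_pos]; (5) [age_over_65 AND isolate -> order_pcr]. New: rapid_test_pos, order_pcr.
Round 3: (7) [rapid_test_pos -> fever_present]; (9) [discharge_ok AND rapid_test_pos -> rash]. New: fever_present, rash.
Round 4: (2) [fever_present AND age_over_65 -> followup_48h]. New: followup_48h.
followup_48h first appears in round 4.

4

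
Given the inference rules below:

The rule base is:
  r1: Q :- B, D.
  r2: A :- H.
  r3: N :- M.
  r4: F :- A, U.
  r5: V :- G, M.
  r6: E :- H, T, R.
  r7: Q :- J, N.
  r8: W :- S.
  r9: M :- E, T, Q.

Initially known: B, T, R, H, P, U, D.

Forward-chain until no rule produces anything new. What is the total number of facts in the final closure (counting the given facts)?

Round 1: r1 [Q :- B, D.]; r2 [A :- H.]; r6 [E :- H, T, R.]. New: Q, A, E.
Round 2: r4 [F :- A, U.]; r9 [M :- E, T, Q.]. New: F, M.
Round 3: r3 [N :- M.]. New: N.
Closure: {A, B, D, E, F, H, M, N, P, Q, R, T, U} — 13 facts.

13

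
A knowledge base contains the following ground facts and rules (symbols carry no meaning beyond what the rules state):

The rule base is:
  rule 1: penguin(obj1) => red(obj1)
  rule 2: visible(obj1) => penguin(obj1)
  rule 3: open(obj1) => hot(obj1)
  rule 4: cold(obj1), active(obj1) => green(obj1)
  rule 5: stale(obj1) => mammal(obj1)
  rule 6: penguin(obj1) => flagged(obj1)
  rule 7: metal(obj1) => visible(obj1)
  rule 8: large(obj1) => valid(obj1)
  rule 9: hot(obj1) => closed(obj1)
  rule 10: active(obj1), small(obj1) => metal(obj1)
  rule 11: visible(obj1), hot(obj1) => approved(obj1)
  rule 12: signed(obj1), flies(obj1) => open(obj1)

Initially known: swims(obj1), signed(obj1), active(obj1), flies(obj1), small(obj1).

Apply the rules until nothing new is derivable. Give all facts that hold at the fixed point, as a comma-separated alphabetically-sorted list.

[1] rule 10 [active(obj1), small(obj1) => metal(obj1)]; rule 12 [signed(obj1), flies(obj1) => open(obj1)]. ⇒ new: metal(obj1), open(obj1).
[2] rule 3 [open(obj1) => hot(obj1)]; rule 7 [metal(obj1) => visible(obj1)]. ⇒ new: hot(obj1), visible(obj1).
[3] rule 2 [visible(obj1) => penguin(obj1)]; rule 9 [hot(obj1) => closed(obj1)]; rule 11 [visible(obj1), hot(obj1) => approved(obj1)]. ⇒ new: penguin(obj1), closed(obj1), approved(obj1).
[4] rule 1 [penguin(obj1) => red(obj1)]; rule 6 [penguin(obj1) => flagged(obj1)]. ⇒ new: red(obj1), flagged(obj1).

active(obj1), approved(obj1), closed(obj1), flagged(obj1), flies(obj1), hot(obj1), metal(obj1), open(obj1), penguin(obj1), red(obj1), signed(obj1), small(obj1), swims(obj1), visible(obj1)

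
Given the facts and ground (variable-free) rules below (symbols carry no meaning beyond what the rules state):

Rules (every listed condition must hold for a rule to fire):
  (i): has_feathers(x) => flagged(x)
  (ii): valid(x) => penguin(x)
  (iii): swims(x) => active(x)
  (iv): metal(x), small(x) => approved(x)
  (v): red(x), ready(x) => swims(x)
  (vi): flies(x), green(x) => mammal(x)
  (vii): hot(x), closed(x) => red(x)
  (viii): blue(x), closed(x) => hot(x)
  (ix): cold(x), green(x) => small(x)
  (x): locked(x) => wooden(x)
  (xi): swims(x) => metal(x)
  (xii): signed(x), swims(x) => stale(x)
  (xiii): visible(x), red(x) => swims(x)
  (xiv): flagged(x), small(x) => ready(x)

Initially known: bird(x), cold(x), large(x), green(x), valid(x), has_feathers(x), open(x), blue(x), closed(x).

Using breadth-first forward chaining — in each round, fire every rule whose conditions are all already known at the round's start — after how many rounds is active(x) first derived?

Round 1: (i) [has_feathers(x) => flagged(x)]; (ii) [valid(x) => penguin(x)]; (viii) [blue(x), closed(x) => hot(x)]; (ix) [cold(x), green(x) => small(x)]. New: flagged(x), penguin(x), hot(x), small(x).
Round 2: (vii) [hot(x), closed(x) => red(x)]; (xiv) [flagged(x), small(x) => ready(x)]. New: red(x), ready(x).
Round 3: (v) [red(x), ready(x) => swims(x)]. New: swims(x).
Round 4: (iii) [swims(x) => active(x)]; (xi) [swims(x) => metal(x)]. New: active(x), metal(x).
active(x) first appears in round 4.

4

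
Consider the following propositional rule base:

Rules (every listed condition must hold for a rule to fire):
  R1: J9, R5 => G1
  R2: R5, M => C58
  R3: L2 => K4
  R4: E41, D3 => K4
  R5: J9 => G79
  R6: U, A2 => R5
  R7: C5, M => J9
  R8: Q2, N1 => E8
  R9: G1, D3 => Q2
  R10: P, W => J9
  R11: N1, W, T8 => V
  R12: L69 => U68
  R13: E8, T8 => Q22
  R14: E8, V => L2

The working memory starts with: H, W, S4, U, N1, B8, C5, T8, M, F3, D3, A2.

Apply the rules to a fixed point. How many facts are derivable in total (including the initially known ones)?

Round 1: R6 [U, A2 => R5]; R7 [C5, M => J9]; R11 [N1, W, T8 => V]. Adds R5, J9, V.
Round 2: R1 [J9, R5 => G1]; R2 [R5, M => C58]; R5 [J9 => G79]. Adds G1, C58, G79.
Round 3: R9 [G1, D3 => Q2]. Adds Q2.
Round 4: R8 [Q2, N1 => E8]. Adds E8.
Round 5: R13 [E8, T8 => Q22]; R14 [E8, V => L2]. Adds Q22, L2.
Round 6: R3 [L2 => K4]. Adds K4.
Closure: {A2, B8, C5, C58, D3, E8, F3, G1, G79, H, J9, K4, L2, M, N1, Q2, Q22, R5, S4, T8, U, V, W} — 23 facts.

23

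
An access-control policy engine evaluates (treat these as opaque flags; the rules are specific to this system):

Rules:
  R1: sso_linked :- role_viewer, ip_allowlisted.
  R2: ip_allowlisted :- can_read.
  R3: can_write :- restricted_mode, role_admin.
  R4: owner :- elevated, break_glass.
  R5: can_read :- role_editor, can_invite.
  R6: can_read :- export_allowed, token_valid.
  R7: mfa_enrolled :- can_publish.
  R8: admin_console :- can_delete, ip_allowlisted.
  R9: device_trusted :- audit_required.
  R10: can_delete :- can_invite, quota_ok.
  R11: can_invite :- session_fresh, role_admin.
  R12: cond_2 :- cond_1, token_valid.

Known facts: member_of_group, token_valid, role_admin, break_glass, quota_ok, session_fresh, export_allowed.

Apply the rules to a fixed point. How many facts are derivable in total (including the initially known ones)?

Round 1: R6 [can_read :- export_allowed, token_valid.]; R11 [can_invite :- session_fresh, role_admin.]. New: can_read, can_invite.
Round 2: R2 [ip_allowlisted :- can_read.]; R10 [can_delete :- can_invite, quota_ok.]. New: ip_allowlisted, can_delete.
Round 3: R8 [admin_console :- can_delete, ip_allowlisted.]. New: admin_console.
Closure: {admin_console, break_glass, can_delete, can_invite, can_read, export_allowed, ip_allowlisted, member_of_group, quota_ok, role_admin, session_fresh, token_valid} — 12 facts.

12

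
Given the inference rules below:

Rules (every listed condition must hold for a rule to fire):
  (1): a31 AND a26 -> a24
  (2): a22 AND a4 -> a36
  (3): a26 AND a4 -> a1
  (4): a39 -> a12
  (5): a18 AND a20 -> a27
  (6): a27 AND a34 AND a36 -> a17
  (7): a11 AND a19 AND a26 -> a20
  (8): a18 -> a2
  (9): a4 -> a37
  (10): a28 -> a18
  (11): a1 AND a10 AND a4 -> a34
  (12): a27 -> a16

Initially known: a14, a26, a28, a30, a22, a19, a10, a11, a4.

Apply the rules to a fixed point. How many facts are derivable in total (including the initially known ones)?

Round 1 — (2), (3), (7), (9), (10), derive a36, a1, a20, a37, a18.
Round 2 — (5), (8), (11), derive a27, a2, a34.
Round 3 — (6), (12), derive a17, a16.
Closure: {a1, a10, a11, a14, a16, a17, a18, a19, a2, a20, a22, a26, a27, a28, a30, a34, a36, a37, a4} — 19 facts.

19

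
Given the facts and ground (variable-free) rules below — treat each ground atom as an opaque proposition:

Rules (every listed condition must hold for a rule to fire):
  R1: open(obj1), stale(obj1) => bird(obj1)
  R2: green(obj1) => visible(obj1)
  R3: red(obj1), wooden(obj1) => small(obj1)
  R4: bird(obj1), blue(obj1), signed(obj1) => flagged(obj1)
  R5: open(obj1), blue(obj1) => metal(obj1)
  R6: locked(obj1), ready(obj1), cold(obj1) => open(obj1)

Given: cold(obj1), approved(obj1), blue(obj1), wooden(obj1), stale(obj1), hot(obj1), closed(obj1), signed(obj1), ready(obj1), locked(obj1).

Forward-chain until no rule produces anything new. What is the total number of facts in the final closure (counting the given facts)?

14

[1] R6 [locked(obj1), ready(obj1), cold(obj1) => open(obj1)]. ⇒ new: open(obj1).
[2] R1 [open(obj1), stale(obj1) => bird(obj1)]; R5 [open(obj1), blue(obj1) => metal(obj1)]. ⇒ new: bird(obj1), metal(obj1).
[3] R4 [bird(obj1), blue(obj1), signed(obj1) => flagged(obj1)]. ⇒ new: flagged(obj1).
Closure: {approved(obj1), bird(obj1), blue(obj1), closed(obj1), cold(obj1), flagged(obj1), hot(obj1), locked(obj1), metal(obj1), open(obj1), ready(obj1), signed(obj1), stale(obj1), wooden(obj1)} — 14 facts.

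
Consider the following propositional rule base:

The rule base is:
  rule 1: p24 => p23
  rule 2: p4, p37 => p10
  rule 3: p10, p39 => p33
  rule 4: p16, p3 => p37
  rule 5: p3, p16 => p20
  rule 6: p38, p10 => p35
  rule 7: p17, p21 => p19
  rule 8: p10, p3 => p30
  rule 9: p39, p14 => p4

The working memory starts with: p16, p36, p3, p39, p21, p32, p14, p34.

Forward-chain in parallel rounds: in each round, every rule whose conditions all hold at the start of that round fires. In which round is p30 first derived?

Round 1 — rule 4, rule 5, rule 9, derive p37, p20, p4.
Round 2 — rule 2, derive p10.
Round 3 — rule 3, rule 8, derive p33, p30.
p30 first appears in round 3.

3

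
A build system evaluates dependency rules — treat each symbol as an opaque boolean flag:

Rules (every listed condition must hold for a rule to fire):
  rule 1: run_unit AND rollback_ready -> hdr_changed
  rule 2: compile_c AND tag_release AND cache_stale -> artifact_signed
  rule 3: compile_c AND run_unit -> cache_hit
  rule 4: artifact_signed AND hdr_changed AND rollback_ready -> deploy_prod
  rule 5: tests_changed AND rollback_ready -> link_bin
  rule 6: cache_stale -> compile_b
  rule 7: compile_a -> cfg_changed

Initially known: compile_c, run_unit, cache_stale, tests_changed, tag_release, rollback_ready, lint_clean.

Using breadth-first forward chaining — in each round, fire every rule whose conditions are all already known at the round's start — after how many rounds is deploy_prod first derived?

2

Round 1: rule 1 [run_unit AND rollback_ready -> hdr_changed]; rule 2 [compile_c AND tag_release AND cache_stale -> artifact_signed]; rule 3 [compile_c AND run_unit -> cache_hit]; rule 5 [tests_changed AND rollback_ready -> link_bin]; rule 6 [cache_stale -> compile_b]. Adds hdr_changed, artifact_signed, cache_hit, link_bin, compile_b.
Round 2: rule 4 [artifact_signed AND hdr_changed AND rollback_ready -> deploy_prod]. Adds deploy_prod.
deploy_prod first appears in round 2.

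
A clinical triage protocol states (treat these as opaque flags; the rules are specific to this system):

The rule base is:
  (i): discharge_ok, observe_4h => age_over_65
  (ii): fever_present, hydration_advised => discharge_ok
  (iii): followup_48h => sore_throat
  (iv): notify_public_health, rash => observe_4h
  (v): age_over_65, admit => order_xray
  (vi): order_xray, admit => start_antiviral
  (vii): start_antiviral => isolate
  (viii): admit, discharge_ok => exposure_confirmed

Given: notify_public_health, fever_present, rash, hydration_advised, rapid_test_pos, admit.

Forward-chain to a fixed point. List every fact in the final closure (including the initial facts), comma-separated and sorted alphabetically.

Round 1: (ii) [fever_present, hydration_advised => discharge_ok]; (iv) [notify_public_health, rash => observe_4h]. Adds discharge_ok, observe_4h.
Round 2: (i) [discharge_ok, observe_4h => age_over_65]; (viii) [admit, discharge_ok => exposure_confirmed]. Adds age_over_65, exposure_confirmed.
Round 3: (v) [age_over_65, admit => order_xray]. Adds order_xray.
Round 4: (vi) [order_xray, admit => start_antiviral]. Adds start_antiviral.
Round 5: (vii) [start_antiviral => isolate]. Adds isolate.

admit, age_over_65, discharge_ok, exposure_confirmed, fever_present, hydration_advised, isolate, notify_public_health, observe_4h, order_xray, rapid_test_pos, rash, start_antiviral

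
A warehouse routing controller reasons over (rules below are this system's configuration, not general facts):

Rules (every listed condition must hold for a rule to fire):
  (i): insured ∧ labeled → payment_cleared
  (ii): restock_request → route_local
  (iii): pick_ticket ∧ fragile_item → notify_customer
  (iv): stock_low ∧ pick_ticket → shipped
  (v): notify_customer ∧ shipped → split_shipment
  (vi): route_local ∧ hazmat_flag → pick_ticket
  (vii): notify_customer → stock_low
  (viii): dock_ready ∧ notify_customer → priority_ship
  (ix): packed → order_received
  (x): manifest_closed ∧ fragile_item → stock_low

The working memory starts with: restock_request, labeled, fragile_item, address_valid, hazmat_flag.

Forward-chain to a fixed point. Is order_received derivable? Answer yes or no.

no

[1] (ii) [restock_request → route_local]. ⇒ new: route_local.
[2] (vi) [route_local ∧ hazmat_flag → pick_ticket]. ⇒ new: pick_ticket.
[3] (iii) [pick_ticket ∧ fragile_item → notify_customer]. ⇒ new: notify_customer.
[4] (vii) [notify_customer → stock_low]. ⇒ new: stock_low.
[5] (iv) [stock_low ∧ pick_ticket → shipped]. ⇒ new: shipped.
[6] (v) [notify_customer ∧ shipped → split_shipment]. ⇒ new: split_shipment.
Fixed point reached. order_received is concluded only by (ix); (ix) needs packed (never derived).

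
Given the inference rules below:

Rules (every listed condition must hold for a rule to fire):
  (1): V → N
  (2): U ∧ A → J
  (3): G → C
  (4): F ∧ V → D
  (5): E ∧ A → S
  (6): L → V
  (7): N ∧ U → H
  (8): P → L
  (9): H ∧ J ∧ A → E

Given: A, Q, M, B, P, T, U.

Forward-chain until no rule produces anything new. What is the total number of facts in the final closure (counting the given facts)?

[1] (2) [U ∧ A → J]; (8) [P → L]. ⇒ new: J, L.
[2] (6) [L → V]. ⇒ new: V.
[3] (1) [V → N]. ⇒ new: N.
[4] (7) [N ∧ U → H]. ⇒ new: H.
[5] (9) [H ∧ J ∧ A → E]. ⇒ new: E.
[6] (5) [E ∧ A → S]. ⇒ new: S.
Closure: {A, B, E, H, J, L, M, N, P, Q, S, T, U, V} — 14 facts.

14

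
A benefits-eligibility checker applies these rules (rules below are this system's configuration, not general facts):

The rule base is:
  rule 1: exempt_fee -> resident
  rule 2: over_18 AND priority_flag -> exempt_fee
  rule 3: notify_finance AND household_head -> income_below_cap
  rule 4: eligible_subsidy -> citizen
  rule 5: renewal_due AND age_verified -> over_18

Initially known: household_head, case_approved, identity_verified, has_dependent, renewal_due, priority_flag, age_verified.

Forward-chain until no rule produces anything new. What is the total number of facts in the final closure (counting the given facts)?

10

[1] rule 5 [renewal_due AND age_verified -> over_18]. ⇒ new: over_18.
[2] rule 2 [over_18 AND priority_flag -> exempt_fee]. ⇒ new: exempt_fee.
[3] rule 1 [exempt_fee -> resident]. ⇒ new: resident.
Closure: {age_verified, case_approved, exempt_fee, has_dependent, household_head, identity_verified, over_18, priority_flag, renewal_due, resident} — 10 facts.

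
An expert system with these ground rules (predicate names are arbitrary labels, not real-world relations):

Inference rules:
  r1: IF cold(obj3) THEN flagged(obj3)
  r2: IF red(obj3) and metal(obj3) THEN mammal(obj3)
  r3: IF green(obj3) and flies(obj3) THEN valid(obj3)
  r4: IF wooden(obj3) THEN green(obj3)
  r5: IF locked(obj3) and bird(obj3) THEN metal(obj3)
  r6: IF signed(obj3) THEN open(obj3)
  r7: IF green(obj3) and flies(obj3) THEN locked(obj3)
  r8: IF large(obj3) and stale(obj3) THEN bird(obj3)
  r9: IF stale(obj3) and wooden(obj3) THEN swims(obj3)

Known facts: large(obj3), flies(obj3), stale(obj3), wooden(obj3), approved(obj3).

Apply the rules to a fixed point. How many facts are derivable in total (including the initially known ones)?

11

Round 1: r4 [IF wooden(obj3) THEN green(obj3)]; r8 [IF large(obj3) and stale(obj3) THEN bird(obj3)]; r9 [IF stale(obj3) and wooden(obj3) THEN swims(obj3)]. New: green(obj3), bird(obj3), swims(obj3).
Round 2: r3 [IF green(obj3) and flies(obj3) THEN valid(obj3)]; r7 [IF green(obj3) and flies(obj3) THEN locked(obj3)]. New: valid(obj3), locked(obj3).
Round 3: r5 [IF locked(obj3) and bird(obj3) THEN metal(obj3)]. New: metal(obj3).
Closure: {approved(obj3), bird(obj3), flies(obj3), green(obj3), large(obj3), locked(obj3), metal(obj3), stale(obj3), swims(obj3), valid(obj3), wooden(obj3)} — 11 facts.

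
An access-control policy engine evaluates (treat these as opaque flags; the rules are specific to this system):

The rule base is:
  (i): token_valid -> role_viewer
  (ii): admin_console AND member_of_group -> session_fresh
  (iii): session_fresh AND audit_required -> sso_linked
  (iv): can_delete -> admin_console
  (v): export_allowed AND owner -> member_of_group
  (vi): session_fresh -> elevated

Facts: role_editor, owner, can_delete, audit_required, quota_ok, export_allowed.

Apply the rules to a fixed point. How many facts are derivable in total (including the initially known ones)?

Round 1 fires (iv), (v), giving admin_console, member_of_group.
Round 2 fires (ii), giving session_fresh.
Round 3 fires (iii), (vi), giving sso_linked, elevated.
Closure: {admin_console, audit_required, can_delete, elevated, export_allowed, member_of_group, owner, quota_ok, role_editor, session_fresh, sso_linked} — 11 facts.

11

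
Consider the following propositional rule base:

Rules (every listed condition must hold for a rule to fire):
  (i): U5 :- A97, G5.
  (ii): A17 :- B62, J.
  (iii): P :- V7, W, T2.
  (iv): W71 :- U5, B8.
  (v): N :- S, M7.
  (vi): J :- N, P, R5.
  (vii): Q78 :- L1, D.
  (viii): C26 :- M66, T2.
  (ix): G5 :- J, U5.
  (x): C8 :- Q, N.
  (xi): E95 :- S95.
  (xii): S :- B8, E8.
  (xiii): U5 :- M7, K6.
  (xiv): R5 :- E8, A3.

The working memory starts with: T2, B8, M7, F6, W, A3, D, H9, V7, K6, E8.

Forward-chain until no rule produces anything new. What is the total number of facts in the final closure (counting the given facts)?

19

Round 1: (iii) [P :- V7, W, T2.]; (xii) [S :- B8, E8.]; (xiii) [U5 :- M7, K6.]; (xiv) [R5 :- E8, A3.]. Adds P, S, U5, R5.
Round 2: (iv) [W71 :- U5, B8.]; (v) [N :- S, M7.]. Adds W71, N.
Round 3: (vi) [J :- N, P, R5.]. Adds J.
Round 4: (ix) [G5 :- J, U5.]. Adds G5.
Closure: {A3, B8, D, E8, F6, G5, H9, J, K6, M7, N, P, R5, S, T2, U5, V7, W, W71} — 19 facts.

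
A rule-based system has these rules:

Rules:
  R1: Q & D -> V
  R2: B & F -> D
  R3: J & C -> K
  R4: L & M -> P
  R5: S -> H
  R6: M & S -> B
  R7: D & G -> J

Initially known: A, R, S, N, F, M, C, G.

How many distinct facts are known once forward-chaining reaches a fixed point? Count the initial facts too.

13

Round 1 — R5, R6, derive H, B.
Round 2 — R2, derive D.
Round 3 — R7, derive J.
Round 4 — R3, derive K.
Closure: {A, B, C, D, F, G, H, J, K, M, N, R, S} — 13 facts.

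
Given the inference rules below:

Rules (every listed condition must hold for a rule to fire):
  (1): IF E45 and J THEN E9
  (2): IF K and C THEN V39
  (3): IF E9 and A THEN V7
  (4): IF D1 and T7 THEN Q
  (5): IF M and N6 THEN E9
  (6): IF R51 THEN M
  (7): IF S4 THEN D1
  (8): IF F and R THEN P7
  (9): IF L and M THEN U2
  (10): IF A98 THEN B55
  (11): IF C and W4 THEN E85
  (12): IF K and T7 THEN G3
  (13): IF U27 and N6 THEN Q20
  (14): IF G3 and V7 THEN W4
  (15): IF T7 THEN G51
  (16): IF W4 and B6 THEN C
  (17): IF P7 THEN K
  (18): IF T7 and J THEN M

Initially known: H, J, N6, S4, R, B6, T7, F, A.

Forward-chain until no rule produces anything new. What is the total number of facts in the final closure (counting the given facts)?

22

Round 1: (7) [IF S4 THEN D1]; (8) [IF F and R THEN P7]; (15) [IF T7 THEN G51]; (18) [IF T7 and J THEN M]. Adds D1, P7, G51, M.
Round 2: (4) [IF D1 and T7 THEN Q]; (5) [IF M and N6 THEN E9]; (17) [IF P7 THEN K]. Adds Q, E9, K.
Round 3: (3) [IF E9 and A THEN V7]; (12) [IF K and T7 THEN G3]. Adds V7, G3.
Round 4: (14) [IF G3 and V7 THEN W4]. Adds W4.
Round 5: (16) [IF W4 and B6 THEN C]. Adds C.
Round 6: (2) [IF K and C THEN V39]; (11) [IF C and W4 THEN E85]. Adds V39, E85.
Closure: {A, B6, C, D1, E85, E9, F, G3, G51, H, J, K, M, N6, P7, Q, R, S4, T7, V39, V7, W4} — 22 facts.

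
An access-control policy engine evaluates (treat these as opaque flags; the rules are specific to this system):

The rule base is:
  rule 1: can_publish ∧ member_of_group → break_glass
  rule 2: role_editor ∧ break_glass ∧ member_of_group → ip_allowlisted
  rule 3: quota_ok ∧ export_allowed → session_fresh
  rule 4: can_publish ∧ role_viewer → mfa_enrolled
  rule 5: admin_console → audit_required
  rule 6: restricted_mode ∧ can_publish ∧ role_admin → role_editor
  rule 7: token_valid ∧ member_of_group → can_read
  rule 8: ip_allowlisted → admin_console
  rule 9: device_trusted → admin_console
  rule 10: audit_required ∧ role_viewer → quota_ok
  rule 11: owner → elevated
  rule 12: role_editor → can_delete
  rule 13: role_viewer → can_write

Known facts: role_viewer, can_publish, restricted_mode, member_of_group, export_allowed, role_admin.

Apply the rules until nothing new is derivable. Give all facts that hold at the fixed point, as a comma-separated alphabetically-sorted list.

admin_console, audit_required, break_glass, can_delete, can_publish, can_write, export_allowed, ip_allowlisted, member_of_group, mfa_enrolled, quota_ok, restricted_mode, role_admin, role_editor, role_viewer, session_fresh

Round 1: rule 1 [can_publish ∧ member_of_group → break_glass]; rule 4 [can_publish ∧ role_viewer → mfa_enrolled]; rule 6 [restricted_mode ∧ can_publish ∧ role_admin → role_editor]; rule 13 [role_viewer → can_write]. Adds break_glass, mfa_enrolled, role_editor, can_write.
Round 2: rule 2 [role_editor ∧ break_glass ∧ member_of_group → ip_allowlisted]; rule 12 [role_editor → can_delete]. Adds ip_allowlisted, can_delete.
Round 3: rule 8 [ip_allowlisted → admin_console]. Adds admin_console.
Round 4: rule 5 [admin_console → audit_required]. Adds audit_required.
Round 5: rule 10 [audit_required ∧ role_viewer → quota_ok]. Adds quota_ok.
Round 6: rule 3 [quota_ok ∧ export_allowed → session_fresh]. Adds session_fresh.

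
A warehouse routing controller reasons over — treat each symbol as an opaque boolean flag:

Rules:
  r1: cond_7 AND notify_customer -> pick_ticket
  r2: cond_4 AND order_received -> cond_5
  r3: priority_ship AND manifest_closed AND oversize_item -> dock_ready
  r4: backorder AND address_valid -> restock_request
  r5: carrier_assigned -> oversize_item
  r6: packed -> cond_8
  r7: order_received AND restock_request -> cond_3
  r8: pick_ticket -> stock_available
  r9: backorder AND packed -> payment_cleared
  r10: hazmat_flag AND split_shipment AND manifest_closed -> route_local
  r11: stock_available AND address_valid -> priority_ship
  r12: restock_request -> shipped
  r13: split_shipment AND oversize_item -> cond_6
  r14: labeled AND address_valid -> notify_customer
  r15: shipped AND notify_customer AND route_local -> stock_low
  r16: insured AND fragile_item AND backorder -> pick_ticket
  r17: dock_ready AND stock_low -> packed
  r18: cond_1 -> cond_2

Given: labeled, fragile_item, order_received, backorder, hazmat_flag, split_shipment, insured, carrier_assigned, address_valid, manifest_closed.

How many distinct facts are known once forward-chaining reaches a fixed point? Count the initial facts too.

25

Round 1 fires r4, r5, r10, r14, r16, giving restock_request, oversize_item, route_local, notify_customer, pick_ticket.
Round 2 fires r7, r8, r12, r13, giving cond_3, stock_available, shipped, cond_6.
Round 3 fires r11, r15, giving priority_ship, stock_low.
Round 4 fires r3, giving dock_ready.
Round 5 fires r17, giving packed.
Round 6 fires r6, r9, giving cond_8, payment_cleared.
Closure: {address_valid, backorder, carrier_assigned, cond_3, cond_6, cond_8, dock_ready, fragile_item, hazmat_flag, insured, labeled, manifest_closed, notify_customer, order_received, oversize_item, packed, payment_cleared, pick_ticket, priority_ship, restock_request, route_local, shipped, split_shipment, stock_available, stock_low} — 25 facts.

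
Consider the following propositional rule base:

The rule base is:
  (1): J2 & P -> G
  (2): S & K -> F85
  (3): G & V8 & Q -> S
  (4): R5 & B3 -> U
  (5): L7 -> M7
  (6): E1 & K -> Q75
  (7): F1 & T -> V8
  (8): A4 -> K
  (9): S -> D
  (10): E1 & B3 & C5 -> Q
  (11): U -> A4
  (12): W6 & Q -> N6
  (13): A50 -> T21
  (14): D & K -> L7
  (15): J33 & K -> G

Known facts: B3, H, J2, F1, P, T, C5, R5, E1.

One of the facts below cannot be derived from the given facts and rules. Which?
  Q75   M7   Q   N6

N6

Round 1 — (1), (4), (7), (10), derive G, U, V8, Q.
Round 2 — (3), (11), derive S, A4.
Round 3 — (8), (9), derive K, D.
Round 4 — (2), (6), (14), derive F85, Q75, L7.
Round 5 — (5), derive M7.
Derived: Q75 (round 4), Q (round 1), M7 (round 5). N6 never appears in any round.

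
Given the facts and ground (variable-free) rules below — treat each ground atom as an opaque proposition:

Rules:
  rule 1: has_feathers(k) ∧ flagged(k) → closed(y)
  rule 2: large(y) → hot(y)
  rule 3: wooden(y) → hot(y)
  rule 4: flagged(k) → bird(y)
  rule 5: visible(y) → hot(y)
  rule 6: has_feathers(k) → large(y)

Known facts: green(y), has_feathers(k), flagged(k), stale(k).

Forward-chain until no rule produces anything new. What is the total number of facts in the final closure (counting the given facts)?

Round 1: rule 1 [has_feathers(k) ∧ flagged(k) → closed(y)]; rule 4 [flagged(k) → bird(y)]; rule 6 [has_feathers(k) → large(y)]. New: closed(y), bird(y), large(y).
Round 2: rule 2 [large(y) → hot(y)]. New: hot(y).
Closure: {bird(y), closed(y), flagged(k), green(y), has_feathers(k), hot(y), large(y), stale(k)} — 8 facts.

8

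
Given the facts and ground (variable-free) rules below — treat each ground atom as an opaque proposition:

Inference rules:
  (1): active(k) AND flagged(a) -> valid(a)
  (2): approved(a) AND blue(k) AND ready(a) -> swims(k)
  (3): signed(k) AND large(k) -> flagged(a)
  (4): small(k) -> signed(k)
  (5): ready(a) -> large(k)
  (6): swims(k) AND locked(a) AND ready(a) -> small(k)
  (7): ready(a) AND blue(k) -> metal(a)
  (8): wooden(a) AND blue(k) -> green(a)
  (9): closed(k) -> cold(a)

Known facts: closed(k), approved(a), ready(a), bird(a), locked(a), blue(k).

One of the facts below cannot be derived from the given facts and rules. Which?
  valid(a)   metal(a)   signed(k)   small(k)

valid(a)

Round 1: (2) [approved(a) AND blue(k) AND ready(a) -> swims(k)]; (5) [ready(a) -> large(k)]; (7) [ready(a) AND blue(k) -> metal(a)]; (9) [closed(k) -> cold(a)]. New: swims(k), large(k), metal(a), cold(a).
Round 2: (6) [swims(k) AND locked(a) AND ready(a) -> small(k)]. New: small(k).
Round 3: (4) [small(k) -> signed(k)]. New: signed(k).
Round 4: (3) [signed(k) AND large(k) -> flagged(a)]. New: flagged(a).
Derived: signed(k) (round 3), small(k) (round 2), metal(a) (round 1). valid(a) never appears in any round.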